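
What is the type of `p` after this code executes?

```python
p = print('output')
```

print() returns None

NoneType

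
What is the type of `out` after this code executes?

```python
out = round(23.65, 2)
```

round() with ndigits arg returns float

float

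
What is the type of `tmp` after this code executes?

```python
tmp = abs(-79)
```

abs() of int returns int

int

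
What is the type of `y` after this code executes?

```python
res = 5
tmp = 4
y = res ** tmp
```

int ** positive int returns int (5 ** 4 = 625)

int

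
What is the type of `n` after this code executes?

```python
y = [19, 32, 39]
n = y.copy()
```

list.copy() returns list

list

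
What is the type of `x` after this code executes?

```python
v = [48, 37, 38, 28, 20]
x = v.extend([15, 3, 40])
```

list.extend() returns None

NoneType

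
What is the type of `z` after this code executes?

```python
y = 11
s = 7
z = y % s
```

int % int returns int (11 % 7 = 4)

int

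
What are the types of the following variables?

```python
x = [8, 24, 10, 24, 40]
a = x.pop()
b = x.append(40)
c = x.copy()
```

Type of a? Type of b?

list.pop() returns the element (int); list.append() returns None

int, NoneType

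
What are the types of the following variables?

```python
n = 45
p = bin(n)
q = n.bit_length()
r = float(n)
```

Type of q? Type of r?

int.bit_length() returns int; float() returns float

int, float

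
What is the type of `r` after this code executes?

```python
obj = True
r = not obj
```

'not' always returns bool

bool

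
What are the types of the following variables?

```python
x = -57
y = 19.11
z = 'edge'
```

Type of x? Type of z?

x is int; z is str

int, str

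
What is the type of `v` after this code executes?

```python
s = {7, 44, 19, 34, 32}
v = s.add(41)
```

set.add() returns None (mutates in place)

NoneType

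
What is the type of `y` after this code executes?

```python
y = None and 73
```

'and' returns first falsy value (None)

NoneType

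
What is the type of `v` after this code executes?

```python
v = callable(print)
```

callable() returns bool

bool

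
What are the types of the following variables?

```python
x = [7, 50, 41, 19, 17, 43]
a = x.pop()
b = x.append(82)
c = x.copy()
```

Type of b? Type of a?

list.append() returns None; list.pop() returns the element (int)

NoneType, int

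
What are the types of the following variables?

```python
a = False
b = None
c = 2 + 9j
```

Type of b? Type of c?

b is NoneType; c is complex

NoneType, complex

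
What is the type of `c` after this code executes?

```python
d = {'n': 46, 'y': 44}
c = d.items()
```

dict.items() returns a dict_items view

dict_items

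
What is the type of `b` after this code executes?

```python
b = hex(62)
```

hex() returns str representation

str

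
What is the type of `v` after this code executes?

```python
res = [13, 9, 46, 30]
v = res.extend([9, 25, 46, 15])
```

list.extend() returns None

NoneType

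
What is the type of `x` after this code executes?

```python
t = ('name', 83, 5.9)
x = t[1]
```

Index 1 of tuple is 83 which is int

int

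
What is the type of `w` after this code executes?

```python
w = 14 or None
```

'or' returns first truthy value (14, int)

int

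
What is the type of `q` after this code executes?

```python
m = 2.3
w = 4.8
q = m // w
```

float // float returns float (floor division preserves float type)

float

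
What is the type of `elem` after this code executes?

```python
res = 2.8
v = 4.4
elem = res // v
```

float // float returns float (floor division preserves float type)

float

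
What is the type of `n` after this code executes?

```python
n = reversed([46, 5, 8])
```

reversed() on a list returns a list_reverseiterator

list_reverseiterator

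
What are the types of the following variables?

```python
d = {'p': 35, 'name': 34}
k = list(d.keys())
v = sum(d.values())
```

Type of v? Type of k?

sum of int values returns int; list(...) returns list

int, list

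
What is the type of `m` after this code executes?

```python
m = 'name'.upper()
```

str.upper() returns str

str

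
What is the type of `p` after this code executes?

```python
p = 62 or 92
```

'or' returns the first truthy value (62, which is int)

int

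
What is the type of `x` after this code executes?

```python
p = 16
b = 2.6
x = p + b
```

int + float returns float (16 + 2.6 = 18.6)

float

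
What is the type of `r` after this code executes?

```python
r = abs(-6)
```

abs() of int returns int

int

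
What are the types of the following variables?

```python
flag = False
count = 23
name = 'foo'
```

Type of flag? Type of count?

flag is bool; count is int

bool, int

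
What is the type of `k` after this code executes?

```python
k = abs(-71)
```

abs() of int returns int

int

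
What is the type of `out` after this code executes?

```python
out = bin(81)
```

bin() returns str representation

str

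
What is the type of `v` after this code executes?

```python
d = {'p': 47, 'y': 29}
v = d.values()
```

.values() returns a dict_values view object

dict_values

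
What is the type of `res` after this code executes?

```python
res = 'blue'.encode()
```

str.encode() returns bytes

bytes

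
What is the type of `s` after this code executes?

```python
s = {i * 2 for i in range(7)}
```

A set comprehension {expr for x in iterable} produces a set

set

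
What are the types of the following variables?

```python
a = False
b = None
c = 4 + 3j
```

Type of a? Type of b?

a is bool; b is NoneType

bool, NoneType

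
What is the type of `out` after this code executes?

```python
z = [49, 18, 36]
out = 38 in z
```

'in' operator returns bool

bool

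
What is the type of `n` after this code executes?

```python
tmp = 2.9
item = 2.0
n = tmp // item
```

float // float returns float (floor division preserves float type)

float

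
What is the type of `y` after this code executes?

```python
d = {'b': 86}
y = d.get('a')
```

dict.get() returns None when key 'a' is not found and no default given

NoneType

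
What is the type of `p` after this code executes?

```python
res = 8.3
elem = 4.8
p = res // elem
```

float // float returns float (floor division preserves float type)

float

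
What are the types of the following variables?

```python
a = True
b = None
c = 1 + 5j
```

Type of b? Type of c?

b is NoneType; c is complex

NoneType, complex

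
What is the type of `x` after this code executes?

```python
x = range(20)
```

range() returns a range object

range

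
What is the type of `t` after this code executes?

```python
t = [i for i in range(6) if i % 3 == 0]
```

A list comprehension [...] produces a list

list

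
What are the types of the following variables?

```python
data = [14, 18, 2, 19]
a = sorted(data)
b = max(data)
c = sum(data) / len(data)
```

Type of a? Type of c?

sorted() returns list; int / int returns float

list, float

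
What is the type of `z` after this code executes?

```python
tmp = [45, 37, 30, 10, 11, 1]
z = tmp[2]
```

Indexing a list of ints returns int (tmp[2] = 30)

int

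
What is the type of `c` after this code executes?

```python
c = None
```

None has type NoneType

NoneType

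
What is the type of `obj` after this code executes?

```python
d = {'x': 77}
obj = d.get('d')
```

dict.get() returns None when key 'd' is not found and no default given

NoneType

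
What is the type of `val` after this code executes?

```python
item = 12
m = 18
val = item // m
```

int // int returns int (12 // 18 = 0)

int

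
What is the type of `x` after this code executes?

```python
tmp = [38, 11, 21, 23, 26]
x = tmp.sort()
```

list.sort() returns None (sorts in place)

NoneType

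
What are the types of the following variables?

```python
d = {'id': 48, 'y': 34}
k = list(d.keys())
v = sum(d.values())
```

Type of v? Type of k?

sum of int values returns int; list(...) returns list

int, list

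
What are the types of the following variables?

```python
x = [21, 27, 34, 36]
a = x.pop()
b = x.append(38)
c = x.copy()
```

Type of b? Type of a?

list.append() returns None; list.pop() returns the element (int)

NoneType, int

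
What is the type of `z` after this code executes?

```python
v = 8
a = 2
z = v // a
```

int // int returns int (8 // 2 = 4)

int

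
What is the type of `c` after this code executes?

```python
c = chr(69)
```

chr() returns str (single character)

str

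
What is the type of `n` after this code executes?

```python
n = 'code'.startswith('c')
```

str.startswith() returns bool

bool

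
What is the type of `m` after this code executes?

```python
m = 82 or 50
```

'or' returns the first truthy value (82, which is int)

int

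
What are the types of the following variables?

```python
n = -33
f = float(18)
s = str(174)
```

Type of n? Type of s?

n is int; s is str

int, str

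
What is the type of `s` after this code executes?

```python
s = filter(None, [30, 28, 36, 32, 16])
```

filter() returns a filter iterator object

filter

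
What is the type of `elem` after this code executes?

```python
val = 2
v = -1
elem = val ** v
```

int ** negative int returns float

float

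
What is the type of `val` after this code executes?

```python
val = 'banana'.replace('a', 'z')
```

str.replace() returns str

str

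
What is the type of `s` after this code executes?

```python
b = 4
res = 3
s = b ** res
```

int ** positive int returns int (4 ** 3 = 64)

int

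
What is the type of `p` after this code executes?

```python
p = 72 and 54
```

'and' returns the last value when all truthy (54, which is int)

int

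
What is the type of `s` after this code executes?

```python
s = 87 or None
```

'or' returns first truthy value (87, int)

int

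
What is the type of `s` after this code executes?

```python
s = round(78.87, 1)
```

round() with ndigits arg returns float

float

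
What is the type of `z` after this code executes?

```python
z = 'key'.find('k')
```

str.find() returns int (index, or -1)

int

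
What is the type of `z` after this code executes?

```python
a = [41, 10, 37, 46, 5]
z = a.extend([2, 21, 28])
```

list.extend() returns None

NoneType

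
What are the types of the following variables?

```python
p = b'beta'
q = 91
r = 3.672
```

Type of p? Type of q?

p is bytes; q is int

bytes, int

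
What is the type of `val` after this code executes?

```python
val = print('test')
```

print() returns None

NoneType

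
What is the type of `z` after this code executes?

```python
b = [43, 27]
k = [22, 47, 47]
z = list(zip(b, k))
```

list(zip(...)) returns a list of tuples

list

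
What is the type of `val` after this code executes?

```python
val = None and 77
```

'and' returns first falsy value (None)

NoneType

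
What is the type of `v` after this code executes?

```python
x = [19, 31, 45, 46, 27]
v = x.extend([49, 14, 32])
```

list.extend() returns None

NoneType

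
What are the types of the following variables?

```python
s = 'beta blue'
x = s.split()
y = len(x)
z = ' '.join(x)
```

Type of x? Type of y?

str.split() returns list; len() returns int

list, int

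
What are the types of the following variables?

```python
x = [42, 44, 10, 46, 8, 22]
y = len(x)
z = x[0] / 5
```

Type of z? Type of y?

int / int returns float; len() returns int

float, int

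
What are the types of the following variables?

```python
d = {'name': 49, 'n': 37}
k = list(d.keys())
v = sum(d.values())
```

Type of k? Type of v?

list(...) returns list; sum of int values returns int

list, int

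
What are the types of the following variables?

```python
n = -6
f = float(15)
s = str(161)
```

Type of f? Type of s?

f is float; s is str

float, str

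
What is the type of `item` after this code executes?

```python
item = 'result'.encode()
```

str.encode() returns bytes

bytes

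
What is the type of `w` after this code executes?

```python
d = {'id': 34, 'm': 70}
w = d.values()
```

.values() returns a dict_values view object

dict_values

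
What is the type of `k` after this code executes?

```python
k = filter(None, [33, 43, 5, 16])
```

filter() returns a filter iterator object

filter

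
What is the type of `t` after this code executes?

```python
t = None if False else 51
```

Ternary: condition is False, else branch (51) taken → int

int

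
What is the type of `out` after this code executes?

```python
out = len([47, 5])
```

len() always returns int

int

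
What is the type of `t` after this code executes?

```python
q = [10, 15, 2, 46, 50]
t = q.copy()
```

list.copy() returns list

list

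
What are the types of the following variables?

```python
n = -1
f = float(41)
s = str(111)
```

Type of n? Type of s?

n is int; s is str

int, str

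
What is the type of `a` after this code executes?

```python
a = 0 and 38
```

'and' returns the first falsy value (0, which is int)

int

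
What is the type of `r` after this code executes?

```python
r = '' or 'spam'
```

'or' returns first truthy value ('spam', which is str)

str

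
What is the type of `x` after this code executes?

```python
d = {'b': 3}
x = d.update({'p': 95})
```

dict.update() returns None

NoneType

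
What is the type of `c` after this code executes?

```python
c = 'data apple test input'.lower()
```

str.lower() returns str

str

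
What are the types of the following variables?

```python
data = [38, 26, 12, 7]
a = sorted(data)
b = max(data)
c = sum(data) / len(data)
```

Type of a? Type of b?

sorted() returns list; max of ints returns int

list, int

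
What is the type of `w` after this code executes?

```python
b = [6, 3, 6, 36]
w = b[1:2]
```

Slicing a list always returns a list

list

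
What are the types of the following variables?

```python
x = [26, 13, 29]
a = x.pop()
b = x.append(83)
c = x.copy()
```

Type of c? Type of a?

list.copy() returns list; list.pop() returns the element (int)

list, int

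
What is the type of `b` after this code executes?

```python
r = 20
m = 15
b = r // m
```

int // int returns int (20 // 15 = 1)

int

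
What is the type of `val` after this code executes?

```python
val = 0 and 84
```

'and' returns the first falsy value (0, which is int)

int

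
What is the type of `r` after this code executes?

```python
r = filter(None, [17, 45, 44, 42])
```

filter() returns a filter iterator object

filter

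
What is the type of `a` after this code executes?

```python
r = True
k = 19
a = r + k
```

bool + int returns int (True is 1, so 1 + 19 = 20)

int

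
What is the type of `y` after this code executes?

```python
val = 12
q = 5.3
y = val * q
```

int * float returns float (12 * 5.3 = 63.6)

float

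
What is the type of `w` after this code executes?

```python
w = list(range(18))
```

list(range(...)) returns list

list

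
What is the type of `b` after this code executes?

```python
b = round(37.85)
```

round() with no ndigits arg returns int

int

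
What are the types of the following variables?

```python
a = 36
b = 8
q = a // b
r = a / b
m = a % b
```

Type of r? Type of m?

int / int returns float; int % int returns int

float, int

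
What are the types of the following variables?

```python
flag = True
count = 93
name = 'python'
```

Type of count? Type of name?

count is int; name is str

int, str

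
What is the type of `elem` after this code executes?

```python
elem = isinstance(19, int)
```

isinstance() returns bool

bool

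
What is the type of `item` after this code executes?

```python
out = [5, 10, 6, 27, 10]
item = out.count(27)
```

list.count() returns int

int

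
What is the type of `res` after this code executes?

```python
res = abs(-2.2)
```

abs() of float returns float

float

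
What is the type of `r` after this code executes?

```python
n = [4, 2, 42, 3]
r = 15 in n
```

'in' operator returns bool

bool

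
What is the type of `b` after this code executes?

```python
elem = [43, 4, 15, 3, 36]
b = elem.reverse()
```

list.reverse() returns None

NoneType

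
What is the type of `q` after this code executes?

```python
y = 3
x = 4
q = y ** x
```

int ** positive int returns int (3 ** 4 = 81)

int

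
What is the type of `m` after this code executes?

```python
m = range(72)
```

range() returns a range object

range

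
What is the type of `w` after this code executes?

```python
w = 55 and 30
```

'and' returns the last value when all truthy (30, which is int)

int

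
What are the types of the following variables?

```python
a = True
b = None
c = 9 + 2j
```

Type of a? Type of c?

a is bool; c is complex

bool, complex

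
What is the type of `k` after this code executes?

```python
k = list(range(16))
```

list(range(...)) returns list

list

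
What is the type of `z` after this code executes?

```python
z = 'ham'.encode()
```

str.encode() returns bytes

bytes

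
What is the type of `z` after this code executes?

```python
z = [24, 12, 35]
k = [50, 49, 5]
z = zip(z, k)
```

zip() returns a zip iterator object

zip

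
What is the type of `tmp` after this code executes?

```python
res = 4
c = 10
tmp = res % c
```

int % int returns int (4 % 10 = 4)

int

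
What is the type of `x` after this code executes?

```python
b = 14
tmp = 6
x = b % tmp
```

int % int returns int (14 % 6 = 2)

int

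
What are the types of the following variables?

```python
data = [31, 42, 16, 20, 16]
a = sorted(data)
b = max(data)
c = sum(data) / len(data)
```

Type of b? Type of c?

max of ints returns int; int / int returns float

int, float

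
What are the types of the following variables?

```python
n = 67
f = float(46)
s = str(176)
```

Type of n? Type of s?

n is int; s is str

int, str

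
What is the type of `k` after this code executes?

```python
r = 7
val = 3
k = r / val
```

int / int always returns float in Python 3 (7 / 3 = 2.33333)

float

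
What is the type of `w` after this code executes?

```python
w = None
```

None has type NoneType

NoneType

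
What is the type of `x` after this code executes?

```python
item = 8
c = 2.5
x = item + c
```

int + float returns float (8 + 2.5 = 10.5)

float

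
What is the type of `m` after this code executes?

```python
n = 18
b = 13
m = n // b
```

int // int returns int (18 // 13 = 1)

int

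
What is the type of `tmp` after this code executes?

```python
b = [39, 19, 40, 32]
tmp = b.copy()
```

list.copy() returns list

list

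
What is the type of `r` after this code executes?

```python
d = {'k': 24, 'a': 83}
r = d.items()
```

dict.items() returns a dict_items view

dict_items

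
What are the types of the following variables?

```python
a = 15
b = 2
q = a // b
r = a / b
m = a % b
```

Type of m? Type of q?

int % int returns int; int // int returns int

int, int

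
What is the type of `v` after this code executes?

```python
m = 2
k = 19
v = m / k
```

int / int always returns float in Python 3 (2 / 19 = 0.105263)

float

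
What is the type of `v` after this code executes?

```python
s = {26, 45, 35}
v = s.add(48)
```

set.add() returns None (mutates in place)

NoneType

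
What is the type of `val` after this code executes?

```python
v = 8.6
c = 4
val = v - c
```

float - int returns float (8.6 - 4 = 4.6)

float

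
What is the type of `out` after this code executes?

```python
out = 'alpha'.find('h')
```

str.find() returns int (index, or -1)

int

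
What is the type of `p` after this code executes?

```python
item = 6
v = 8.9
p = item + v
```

int + float returns float (6 + 8.9 = 14.9)

float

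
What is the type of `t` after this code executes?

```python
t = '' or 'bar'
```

'or' returns first truthy value ('bar', which is str)

str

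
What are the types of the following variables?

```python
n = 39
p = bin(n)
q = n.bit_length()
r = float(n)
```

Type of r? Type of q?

float() returns float; int.bit_length() returns int

float, int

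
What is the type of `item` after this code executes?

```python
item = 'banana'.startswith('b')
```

str.startswith() returns bool

bool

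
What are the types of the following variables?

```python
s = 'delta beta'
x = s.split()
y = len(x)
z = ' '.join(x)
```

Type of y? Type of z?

len() returns int; str.join() returns str

int, str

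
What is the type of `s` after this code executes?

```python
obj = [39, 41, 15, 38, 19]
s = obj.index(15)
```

list.index() returns int

int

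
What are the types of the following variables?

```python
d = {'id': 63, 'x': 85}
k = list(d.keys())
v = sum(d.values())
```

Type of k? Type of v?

list(...) returns list; sum of int values returns int

list, int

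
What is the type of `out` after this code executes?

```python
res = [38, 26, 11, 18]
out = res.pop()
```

list.pop() returns the popped element (int here)

int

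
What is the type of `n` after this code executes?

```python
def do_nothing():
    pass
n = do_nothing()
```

A function with no return statement returns None

NoneType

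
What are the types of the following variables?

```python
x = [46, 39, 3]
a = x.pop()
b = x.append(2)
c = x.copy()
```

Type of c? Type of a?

list.copy() returns list; list.pop() returns the element (int)

list, int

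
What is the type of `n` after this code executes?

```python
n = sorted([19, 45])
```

sorted() always returns list

list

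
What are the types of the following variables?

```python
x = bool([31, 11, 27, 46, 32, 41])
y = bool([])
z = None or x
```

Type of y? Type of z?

bool() returns bool; None or <bool> returns the bool

bool, bool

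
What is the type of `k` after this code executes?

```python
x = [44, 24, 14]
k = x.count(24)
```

list.count() returns int

int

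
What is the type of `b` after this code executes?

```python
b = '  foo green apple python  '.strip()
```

str.strip() returns str

str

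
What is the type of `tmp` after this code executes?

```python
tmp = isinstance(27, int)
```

isinstance() returns bool

bool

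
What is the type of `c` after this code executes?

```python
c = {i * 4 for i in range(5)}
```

A set comprehension {expr for x in iterable} produces a set

set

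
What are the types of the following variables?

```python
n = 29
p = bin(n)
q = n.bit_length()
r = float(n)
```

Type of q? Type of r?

int.bit_length() returns int; float() returns float

int, float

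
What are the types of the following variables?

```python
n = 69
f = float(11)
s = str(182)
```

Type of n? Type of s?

n is int; s is str

int, str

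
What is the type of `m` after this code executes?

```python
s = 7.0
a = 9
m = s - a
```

float - int returns float (7.0 - 9 = -2.0)

float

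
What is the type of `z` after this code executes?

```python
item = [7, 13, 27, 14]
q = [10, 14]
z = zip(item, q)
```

zip() returns a zip iterator object

zip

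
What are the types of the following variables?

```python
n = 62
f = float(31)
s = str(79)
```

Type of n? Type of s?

n is int; s is str

int, str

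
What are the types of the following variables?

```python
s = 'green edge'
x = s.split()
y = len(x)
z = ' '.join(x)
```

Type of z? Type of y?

str.join() returns str; len() returns int

str, int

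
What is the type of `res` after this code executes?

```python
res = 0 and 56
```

'and' returns the first falsy value (0, which is int)

int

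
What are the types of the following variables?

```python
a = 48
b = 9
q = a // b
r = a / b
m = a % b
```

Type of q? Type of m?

int // int returns int; int % int returns int

int, int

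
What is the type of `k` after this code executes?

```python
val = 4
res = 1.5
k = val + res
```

int + float returns float (4 + 1.5 = 5.5)

float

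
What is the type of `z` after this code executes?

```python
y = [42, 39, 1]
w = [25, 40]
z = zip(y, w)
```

zip() returns a zip iterator object

zip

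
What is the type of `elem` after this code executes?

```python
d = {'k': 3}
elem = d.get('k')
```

dict.get() returns the value (int) when key is found

int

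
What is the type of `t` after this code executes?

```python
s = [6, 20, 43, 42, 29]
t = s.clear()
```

list.clear() returns None

NoneType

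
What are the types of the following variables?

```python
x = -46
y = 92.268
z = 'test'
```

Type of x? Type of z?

x is int; z is str

int, str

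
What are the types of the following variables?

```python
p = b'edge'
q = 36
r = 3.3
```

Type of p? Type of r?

p is bytes; r is float

bytes, float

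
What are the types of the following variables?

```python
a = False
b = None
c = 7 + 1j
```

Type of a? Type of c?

a is bool; c is complex

bool, complex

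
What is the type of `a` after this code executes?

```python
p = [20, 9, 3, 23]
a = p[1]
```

Indexing a list of ints returns int (p[1] = 9)

int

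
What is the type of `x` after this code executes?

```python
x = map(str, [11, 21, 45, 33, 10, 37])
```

map() returns a map iterator object

map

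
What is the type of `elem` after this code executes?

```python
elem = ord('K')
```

ord() returns int (Unicode code point)

int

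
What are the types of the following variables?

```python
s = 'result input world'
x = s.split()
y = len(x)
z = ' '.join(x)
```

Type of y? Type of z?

len() returns int; str.join() returns str

int, str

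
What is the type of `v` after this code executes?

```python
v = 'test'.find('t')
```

str.find() returns int (index, or -1)

int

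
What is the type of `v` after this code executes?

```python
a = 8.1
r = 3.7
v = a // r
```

float // float returns float (floor division preserves float type)

float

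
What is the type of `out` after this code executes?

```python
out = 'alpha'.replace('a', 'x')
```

str.replace() returns str

str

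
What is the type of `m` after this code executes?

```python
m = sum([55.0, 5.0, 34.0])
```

sum() of floats returns float

float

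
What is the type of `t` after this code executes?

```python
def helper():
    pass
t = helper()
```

A function with no return statement returns None

NoneType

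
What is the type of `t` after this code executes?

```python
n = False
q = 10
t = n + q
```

bool + int returns int (False is 0, so 0 + 10 = 10)

int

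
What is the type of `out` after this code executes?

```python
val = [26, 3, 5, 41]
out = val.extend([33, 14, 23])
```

list.extend() returns None

NoneType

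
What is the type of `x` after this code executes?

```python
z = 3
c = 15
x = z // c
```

int // int returns int (3 // 15 = 0)

int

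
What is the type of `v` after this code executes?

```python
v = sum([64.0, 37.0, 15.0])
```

sum() of floats returns float

float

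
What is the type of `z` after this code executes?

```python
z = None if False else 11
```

Ternary: condition is False, else branch (11) taken → int

int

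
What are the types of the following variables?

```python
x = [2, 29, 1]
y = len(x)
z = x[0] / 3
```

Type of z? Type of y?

int / int returns float; len() returns int

float, int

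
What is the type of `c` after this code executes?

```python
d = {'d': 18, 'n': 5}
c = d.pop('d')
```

dict.pop() returns the value (int)

int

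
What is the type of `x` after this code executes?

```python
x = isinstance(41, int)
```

isinstance() returns bool

bool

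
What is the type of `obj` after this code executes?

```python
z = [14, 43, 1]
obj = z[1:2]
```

Slicing a list always returns a list

list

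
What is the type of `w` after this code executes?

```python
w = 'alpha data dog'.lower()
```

str.lower() returns str

str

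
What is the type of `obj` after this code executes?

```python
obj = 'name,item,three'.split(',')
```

str.split() returns list

list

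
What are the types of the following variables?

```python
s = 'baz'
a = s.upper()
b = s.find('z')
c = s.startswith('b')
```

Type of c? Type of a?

str.startswith() returns bool; str.upper() returns str

bool, str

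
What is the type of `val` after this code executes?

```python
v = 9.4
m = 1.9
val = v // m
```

float // float returns float (floor division preserves float type)

float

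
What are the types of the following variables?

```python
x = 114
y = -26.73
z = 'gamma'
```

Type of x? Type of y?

x is int; y is float

int, float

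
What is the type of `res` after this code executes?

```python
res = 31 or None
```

'or' returns first truthy value (31, int)

int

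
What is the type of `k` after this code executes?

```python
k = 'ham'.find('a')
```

str.find() returns int (index, or -1)

int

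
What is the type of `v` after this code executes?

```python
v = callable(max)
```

callable() returns bool

bool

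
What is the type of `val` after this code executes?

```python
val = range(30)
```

range() returns a range object

range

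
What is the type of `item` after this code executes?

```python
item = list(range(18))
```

list(range(...)) returns list

list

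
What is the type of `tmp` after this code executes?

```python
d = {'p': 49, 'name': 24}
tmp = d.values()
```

.values() returns a dict_values view object

dict_values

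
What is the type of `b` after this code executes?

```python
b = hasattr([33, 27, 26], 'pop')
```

hasattr() returns bool

bool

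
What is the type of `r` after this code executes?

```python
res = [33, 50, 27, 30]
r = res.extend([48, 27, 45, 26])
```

list.extend() returns None

NoneType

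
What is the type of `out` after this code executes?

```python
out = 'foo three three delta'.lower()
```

str.lower() returns str

str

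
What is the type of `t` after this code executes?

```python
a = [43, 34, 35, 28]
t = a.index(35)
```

list.index() returns int

int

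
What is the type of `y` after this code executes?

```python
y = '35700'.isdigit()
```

str.isdigit() returns bool

bool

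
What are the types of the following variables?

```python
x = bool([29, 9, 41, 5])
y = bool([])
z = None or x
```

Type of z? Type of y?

None or <bool> returns the bool; bool() returns bool

bool, bool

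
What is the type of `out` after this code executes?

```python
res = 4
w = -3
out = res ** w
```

int ** negative int returns float

float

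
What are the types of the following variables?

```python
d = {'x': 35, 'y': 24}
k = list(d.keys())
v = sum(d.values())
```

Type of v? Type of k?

sum of int values returns int; list(...) returns list

int, list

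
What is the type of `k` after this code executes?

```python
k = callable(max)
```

callable() returns bool

bool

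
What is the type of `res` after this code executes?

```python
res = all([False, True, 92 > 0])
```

all() returns bool

bool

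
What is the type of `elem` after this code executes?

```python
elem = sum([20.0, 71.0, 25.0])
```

sum() of floats returns float

float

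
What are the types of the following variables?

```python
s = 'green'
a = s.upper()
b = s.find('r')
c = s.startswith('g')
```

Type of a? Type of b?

str.upper() returns str; str.find() returns int

str, int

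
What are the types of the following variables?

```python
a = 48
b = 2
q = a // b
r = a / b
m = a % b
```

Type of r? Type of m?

int / int returns float; int % int returns int

float, int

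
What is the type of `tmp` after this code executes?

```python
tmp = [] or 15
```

'or' returns first truthy value (15, which is int)

int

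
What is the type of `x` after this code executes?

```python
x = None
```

None has type NoneType

NoneType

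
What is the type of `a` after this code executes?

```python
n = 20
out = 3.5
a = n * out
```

int * float returns float (20 * 3.5 = 70.0)

float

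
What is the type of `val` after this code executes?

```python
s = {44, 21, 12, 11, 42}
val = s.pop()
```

Popping from a set of ints returns int

int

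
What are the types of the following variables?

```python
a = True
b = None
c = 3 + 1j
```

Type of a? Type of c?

a is bool; c is complex

bool, complex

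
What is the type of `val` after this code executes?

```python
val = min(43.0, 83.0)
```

min() of floats returns float

float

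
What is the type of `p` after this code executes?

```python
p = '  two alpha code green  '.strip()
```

str.strip() returns str

str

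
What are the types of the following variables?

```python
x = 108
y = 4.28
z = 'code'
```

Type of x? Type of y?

x is int; y is float

int, float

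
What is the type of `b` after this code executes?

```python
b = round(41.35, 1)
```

round() with ndigits arg returns float

float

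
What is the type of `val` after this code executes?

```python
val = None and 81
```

'and' returns first falsy value (None)

NoneType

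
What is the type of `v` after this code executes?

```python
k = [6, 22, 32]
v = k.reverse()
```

list.reverse() returns None

NoneType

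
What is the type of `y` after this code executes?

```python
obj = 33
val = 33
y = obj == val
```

Equality comparison returns bool

bool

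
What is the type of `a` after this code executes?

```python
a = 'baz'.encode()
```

str.encode() returns bytes

bytes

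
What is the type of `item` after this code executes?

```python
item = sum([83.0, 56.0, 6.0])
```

sum() of floats returns float

float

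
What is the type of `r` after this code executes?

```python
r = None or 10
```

'or' with None returns the other value (10, int)

int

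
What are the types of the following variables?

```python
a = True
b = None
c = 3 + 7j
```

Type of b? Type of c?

b is NoneType; c is complex

NoneType, complex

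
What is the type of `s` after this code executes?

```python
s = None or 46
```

'or' with None returns the other value (46, int)

int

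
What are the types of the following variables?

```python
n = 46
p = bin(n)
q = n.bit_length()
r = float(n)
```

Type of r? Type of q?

float() returns float; int.bit_length() returns int

float, int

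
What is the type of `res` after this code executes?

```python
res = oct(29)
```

oct() returns str representation

str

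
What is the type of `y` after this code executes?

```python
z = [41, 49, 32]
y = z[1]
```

Indexing a list of ints returns int (z[1] = 49)

int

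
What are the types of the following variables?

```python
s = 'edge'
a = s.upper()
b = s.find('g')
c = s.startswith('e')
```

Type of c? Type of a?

str.startswith() returns bool; str.upper() returns str

bool, str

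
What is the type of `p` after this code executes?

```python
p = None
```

None has type NoneType

NoneType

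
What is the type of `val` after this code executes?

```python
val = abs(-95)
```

abs() of int returns int

int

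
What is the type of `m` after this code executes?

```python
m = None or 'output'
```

'or' with None returns the other value ('output', str)

str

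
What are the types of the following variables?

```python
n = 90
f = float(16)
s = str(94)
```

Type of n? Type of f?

n is int; f is float

int, float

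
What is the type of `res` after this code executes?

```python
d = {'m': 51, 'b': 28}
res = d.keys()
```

.keys() returns a dict_keys view object

dict_keys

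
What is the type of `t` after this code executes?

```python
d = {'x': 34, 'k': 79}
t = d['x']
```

Accessing dict[str, int] with key 'x' returns int value 34

int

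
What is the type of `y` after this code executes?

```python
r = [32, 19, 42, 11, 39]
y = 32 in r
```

'in' operator returns bool

bool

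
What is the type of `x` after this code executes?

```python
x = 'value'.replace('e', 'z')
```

str.replace() returns str

str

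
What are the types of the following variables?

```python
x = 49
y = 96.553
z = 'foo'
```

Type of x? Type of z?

x is int; z is str

int, str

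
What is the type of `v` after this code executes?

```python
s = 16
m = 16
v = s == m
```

Equality comparison returns bool

bool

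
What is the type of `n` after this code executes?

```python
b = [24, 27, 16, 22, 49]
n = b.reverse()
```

list.reverse() returns None

NoneType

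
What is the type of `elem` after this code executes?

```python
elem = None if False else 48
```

Ternary: condition is False, else branch (48) taken → int

int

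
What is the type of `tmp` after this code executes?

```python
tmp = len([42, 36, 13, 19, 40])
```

len() always returns int

int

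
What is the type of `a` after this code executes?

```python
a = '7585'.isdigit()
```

str.isdigit() returns bool

bool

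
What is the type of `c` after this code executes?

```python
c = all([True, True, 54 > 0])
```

all() returns bool

bool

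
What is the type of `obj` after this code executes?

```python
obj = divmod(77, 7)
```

divmod() returns a tuple (quotient, remainder)

tuple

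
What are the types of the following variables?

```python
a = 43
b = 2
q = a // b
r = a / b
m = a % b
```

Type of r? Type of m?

int / int returns float; int % int returns int

float, int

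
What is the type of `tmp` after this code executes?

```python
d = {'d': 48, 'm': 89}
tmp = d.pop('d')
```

dict.pop() returns the value (int)

int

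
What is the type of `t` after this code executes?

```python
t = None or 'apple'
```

'or' with None returns the other value ('apple', str)

str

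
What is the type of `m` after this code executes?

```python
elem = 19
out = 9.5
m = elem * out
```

int * float returns float (19 * 9.5 = 180.5)

float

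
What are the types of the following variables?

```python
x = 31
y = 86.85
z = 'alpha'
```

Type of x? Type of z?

x is int; z is str

int, str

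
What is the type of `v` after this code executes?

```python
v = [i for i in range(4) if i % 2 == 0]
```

A list comprehension [...] produces a list

list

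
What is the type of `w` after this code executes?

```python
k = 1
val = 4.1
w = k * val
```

int * float returns float (1 * 4.1 = 4.1)

float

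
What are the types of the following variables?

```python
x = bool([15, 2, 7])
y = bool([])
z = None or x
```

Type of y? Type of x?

bool() returns bool; bool() returns bool

bool, bool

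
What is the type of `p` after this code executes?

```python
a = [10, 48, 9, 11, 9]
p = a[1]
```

Indexing a list of ints returns int (a[1] = 48)

int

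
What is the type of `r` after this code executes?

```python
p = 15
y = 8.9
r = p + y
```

int + float returns float (15 + 8.9 = 23.9)

float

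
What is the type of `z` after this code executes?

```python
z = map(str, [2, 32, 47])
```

map() returns a map iterator object

map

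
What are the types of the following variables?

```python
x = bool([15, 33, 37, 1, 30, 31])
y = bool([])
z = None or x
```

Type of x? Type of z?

bool() returns bool; None or <bool> returns the bool

bool, bool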